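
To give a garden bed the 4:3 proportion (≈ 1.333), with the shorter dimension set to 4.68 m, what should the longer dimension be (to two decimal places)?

6.24 m

4:3 ≈ 1.33333.
Longer side = 4.68 × 1.33333 ≈ 6.2400 → 6.24 m.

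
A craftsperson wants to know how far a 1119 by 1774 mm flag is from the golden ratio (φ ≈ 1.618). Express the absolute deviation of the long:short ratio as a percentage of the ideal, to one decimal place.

2.0%

Ratio = 1774 / 1119 ≈ 1.5853.
Ideal golden ratio ≈ 1.6180. |1.5853 − 1.6180| / 1.6180 ≈ 2.02% → 2.0%.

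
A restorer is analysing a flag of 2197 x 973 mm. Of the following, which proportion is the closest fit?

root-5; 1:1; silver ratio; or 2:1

root-5

Ratio = 2197 / 973 ≈ 2.258.
Distances: root-5 2.236 (Δ 0.022); 1:1 1.000 (Δ 1.258); silver ratio 2.414 (Δ 0.156); 2:1 2.000 (Δ 0.258).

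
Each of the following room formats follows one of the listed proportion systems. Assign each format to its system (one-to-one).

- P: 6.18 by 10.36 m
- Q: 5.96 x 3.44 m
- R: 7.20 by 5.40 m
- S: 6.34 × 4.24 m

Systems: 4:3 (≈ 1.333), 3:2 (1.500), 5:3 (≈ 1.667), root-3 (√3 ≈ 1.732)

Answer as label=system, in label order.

P=5:3, Q=root-3, R=4:3, S=3:2

P = 10.36/6.18 ≈ 1.676 → 5:3 (1.667)
Q = 5.96/3.44 ≈ 1.733 → root-3 (1.732)
R = 7.20/5.40 ≈ 1.333 → 4:3 (1.333)
S = 6.34/4.24 ≈ 1.495 → 3:2 (1.500)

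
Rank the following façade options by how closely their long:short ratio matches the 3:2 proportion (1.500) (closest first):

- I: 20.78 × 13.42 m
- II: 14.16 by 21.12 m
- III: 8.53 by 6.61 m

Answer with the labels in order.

II, I, III

I: 20.78/13.42 ≈ 1.548 → |1.548 − 1.500| = 0.048
II: 21.12/14.16 ≈ 1.492 → |1.492 − 1.500| = 0.008
III: 8.53/6.61 ≈ 1.290 → |1.290 − 1.500| = 0.210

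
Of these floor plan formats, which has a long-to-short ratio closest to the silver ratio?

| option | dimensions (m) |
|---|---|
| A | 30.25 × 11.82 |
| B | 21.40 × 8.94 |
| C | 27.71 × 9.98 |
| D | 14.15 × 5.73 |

Target silver ratio ≈ 2.414.
A: 2.559 (Δ0.145)  B: 2.394 (Δ0.020)  C: 2.777 (Δ0.363)  D: 2.469 (Δ0.055)

B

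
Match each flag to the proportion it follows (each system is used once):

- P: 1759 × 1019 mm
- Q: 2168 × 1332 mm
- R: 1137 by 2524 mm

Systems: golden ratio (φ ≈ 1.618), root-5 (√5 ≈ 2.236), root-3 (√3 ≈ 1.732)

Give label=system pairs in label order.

P=root-3, Q=golden ratio, R=root-5

P = 1759/1019 ≈ 1.726 → root-3 (1.732)
Q = 2168/1332 ≈ 1.628 → golden ratio (1.618)
R = 2524/1137 ≈ 2.220 → root-5 (2.236)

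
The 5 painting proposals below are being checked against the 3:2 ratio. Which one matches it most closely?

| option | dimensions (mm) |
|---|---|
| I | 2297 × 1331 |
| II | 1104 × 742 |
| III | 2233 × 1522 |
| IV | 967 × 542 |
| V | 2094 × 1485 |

II

Ratios (long/short): I ≈ 1.726; II ≈ 1.488; III ≈ 1.467; IV ≈ 1.784; V ≈ 1.410.
3:2 ≈ 1.500; option II is nearest (Δ 0.012).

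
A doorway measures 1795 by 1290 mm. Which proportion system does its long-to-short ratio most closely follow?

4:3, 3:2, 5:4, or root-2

root-2

Ratio = 1795 / 1290 ≈ 1.391.
Distances: 4:3 1.333 (Δ 0.058); 3:2 1.500 (Δ 0.109); 5:4 1.250 (Δ 0.141); root-2 1.414 (Δ 0.023).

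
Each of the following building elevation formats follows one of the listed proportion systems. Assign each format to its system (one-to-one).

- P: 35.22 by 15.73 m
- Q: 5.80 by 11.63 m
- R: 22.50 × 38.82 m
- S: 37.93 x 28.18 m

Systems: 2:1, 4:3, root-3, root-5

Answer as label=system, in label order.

Ratios: P ≈ 2.239; Q ≈ 2.005; R ≈ 1.725; S ≈ 1.346.
Targets: 2:1 ≈ 2.000; 4:3 ≈ 1.333; root-3 ≈ 1.732; root-5 ≈ 2.236.

P=root-5, Q=2:1, R=root-3, S=4:3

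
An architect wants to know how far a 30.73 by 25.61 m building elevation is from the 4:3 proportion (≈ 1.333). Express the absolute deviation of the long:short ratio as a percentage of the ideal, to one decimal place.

10.0%

Ratio = 30.73 / 25.61 ≈ 1.1999.
Ideal 4:3 ≈ 1.3333. |1.1999 − 1.3333| / 1.3333 ≈ 10.01% → 10.0%.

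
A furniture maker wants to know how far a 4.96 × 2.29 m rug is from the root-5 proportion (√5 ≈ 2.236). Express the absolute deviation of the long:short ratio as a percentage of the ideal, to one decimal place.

Ratio = 4.96 / 2.29 ≈ 2.1659.
Ideal root-5 ≈ 2.2361. |2.1659 − 2.2361| / 2.2361 ≈ 3.14% → 3.1%.

3.1%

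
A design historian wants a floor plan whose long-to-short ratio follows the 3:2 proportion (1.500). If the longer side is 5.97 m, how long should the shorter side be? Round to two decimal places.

3:2 = 1.50000.
Shorter side = 5.97 ÷ 1.50000 ≈ 3.9800 → 3.98 m.

3.98 m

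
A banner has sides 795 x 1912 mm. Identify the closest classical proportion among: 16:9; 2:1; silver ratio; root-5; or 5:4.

Ratio = 1912 / 795 ≈ 2.405.
Distances: 16:9 1.778 (Δ 0.627); 2:1 2.000 (Δ 0.405); silver ratio 2.414 (Δ 0.009); root-5 2.236 (Δ 0.169); 5:4 1.250 (Δ 1.155).

silver ratio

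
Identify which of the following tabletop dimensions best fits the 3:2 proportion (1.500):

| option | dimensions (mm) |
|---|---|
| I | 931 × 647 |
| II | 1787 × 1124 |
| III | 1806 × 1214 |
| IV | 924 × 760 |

III

Target 3:2 ≈ 1.500.
I: 1.439 (Δ0.061)  II: 1.590 (Δ0.090)  III: 1.488 (Δ0.012)  IV: 1.216 (Δ0.284)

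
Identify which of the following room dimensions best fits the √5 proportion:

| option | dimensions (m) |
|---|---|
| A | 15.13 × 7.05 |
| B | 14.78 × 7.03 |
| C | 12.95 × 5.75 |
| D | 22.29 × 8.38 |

Target root-5 ≈ 2.236.
A: 2.146 (Δ0.090)  B: 2.102 (Δ0.134)  C: 2.252 (Δ0.016)  D: 2.660 (Δ0.424)

C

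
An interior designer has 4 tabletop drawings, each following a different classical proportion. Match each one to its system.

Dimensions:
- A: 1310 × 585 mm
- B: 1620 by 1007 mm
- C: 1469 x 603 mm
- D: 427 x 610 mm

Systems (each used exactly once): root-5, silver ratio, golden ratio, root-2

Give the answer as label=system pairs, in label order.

Ratios: A ≈ 2.239; B ≈ 1.609; C ≈ 2.436; D ≈ 1.429.
Targets: root-5 ≈ 2.236; silver ratio ≈ 2.414; golden ratio ≈ 1.618; root-2 ≈ 1.414.

A=root-5, B=golden ratio, C=silver ratio, D=root-2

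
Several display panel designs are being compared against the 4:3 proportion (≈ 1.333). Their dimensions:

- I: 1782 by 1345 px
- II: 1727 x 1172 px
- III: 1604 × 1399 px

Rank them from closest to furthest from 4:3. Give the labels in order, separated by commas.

I, II, III

Ratios: I = 1782 / 1345 ≈ 1.325; II = 1727 / 1172 ≈ 1.474; III = 1604 / 1399 ≈ 1.147.
|Δ from 1.333|: I 0.008; II 0.141; III 0.186.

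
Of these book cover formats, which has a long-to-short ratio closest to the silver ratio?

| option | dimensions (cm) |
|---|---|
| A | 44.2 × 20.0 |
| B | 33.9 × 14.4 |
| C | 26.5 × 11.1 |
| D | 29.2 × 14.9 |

Ratios (long/short): A ≈ 2.210; B ≈ 2.354; C ≈ 2.387; D ≈ 1.960.
silver ratio ≈ 2.414; option C is nearest (Δ 0.027).

C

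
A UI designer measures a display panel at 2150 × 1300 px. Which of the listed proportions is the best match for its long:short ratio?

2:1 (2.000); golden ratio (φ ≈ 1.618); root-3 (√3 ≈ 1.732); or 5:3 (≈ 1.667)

5:3

Ratio = 2150 / 1300 ≈ 1.654.
Distances: 2:1 2.000 (Δ 0.346); golden ratio 1.618 (Δ 0.036); root-3 1.732 (Δ 0.078); 5:3 1.667 (Δ 0.013).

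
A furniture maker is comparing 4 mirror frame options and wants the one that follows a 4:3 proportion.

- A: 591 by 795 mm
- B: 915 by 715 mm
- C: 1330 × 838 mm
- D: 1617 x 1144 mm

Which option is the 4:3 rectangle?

A

Ratios (long/short): A ≈ 1.345; B ≈ 1.280; C ≈ 1.587; D ≈ 1.413.
4:3 ≈ 1.333; option A is nearest (Δ 0.012).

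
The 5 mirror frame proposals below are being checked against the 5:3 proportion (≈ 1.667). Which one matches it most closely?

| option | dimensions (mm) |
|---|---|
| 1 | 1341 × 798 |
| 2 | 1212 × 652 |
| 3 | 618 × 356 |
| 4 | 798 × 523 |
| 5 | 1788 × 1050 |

1

Target 5:3 ≈ 1.667.
1: 1.680 (Δ0.013)  2: 1.859 (Δ0.192)  3: 1.736 (Δ0.069)  4: 1.526 (Δ0.141)  5: 1.703 (Δ0.036)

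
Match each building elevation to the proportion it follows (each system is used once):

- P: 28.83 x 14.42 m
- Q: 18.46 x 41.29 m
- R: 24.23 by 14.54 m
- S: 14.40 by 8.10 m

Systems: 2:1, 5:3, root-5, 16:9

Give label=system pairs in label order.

P=2:1, Q=root-5, R=5:3, S=16:9

Ratios: P ≈ 1.999; Q ≈ 2.237; R ≈ 1.666; S ≈ 1.778.
Targets: 2:1 ≈ 2.000; 5:3 ≈ 1.667; root-5 ≈ 2.236; 16:9 ≈ 1.778.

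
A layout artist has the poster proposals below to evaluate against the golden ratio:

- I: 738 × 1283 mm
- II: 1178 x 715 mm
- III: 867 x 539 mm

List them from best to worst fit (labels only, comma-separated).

III, II, I

Ratios: I = 1283 / 738 ≈ 1.738; II = 1178 / 715 ≈ 1.648; III = 867 / 539 ≈ 1.609.
|Δ from 1.618|: I 0.120; II 0.030; III 0.009.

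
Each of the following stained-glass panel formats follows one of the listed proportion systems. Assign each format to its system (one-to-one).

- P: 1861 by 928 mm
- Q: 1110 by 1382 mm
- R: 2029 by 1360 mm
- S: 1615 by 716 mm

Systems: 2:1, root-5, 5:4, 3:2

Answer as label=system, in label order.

P = 1861/928 ≈ 2.005 → 2:1 (2.000)
Q = 1382/1110 ≈ 1.245 → 5:4 (1.250)
R = 2029/1360 ≈ 1.492 → 3:2 (1.500)
S = 1615/716 ≈ 2.256 → root-5 (2.236)

P=2:1, Q=5:4, R=3:2, S=root-5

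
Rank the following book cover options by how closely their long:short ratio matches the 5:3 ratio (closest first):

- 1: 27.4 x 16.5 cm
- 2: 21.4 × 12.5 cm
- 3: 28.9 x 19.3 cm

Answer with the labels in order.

1: 27.4/16.5 ≈ 1.661 → |1.661 − 1.667| = 0.006
2: 21.4/12.5 ≈ 1.712 → |1.712 − 1.667| = 0.045
3: 28.9/19.3 ≈ 1.497 → |1.497 − 1.667| = 0.170

1, 2, 3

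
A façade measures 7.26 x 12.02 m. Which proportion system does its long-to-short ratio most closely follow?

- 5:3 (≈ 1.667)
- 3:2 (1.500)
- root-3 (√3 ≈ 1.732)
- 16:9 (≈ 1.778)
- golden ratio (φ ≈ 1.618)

12.02/7.26 ≈ 1.656. Nearest candidates are 5:3 (1.667, off by 0.011) and golden ratio (1.618, off by 0.038).

5:3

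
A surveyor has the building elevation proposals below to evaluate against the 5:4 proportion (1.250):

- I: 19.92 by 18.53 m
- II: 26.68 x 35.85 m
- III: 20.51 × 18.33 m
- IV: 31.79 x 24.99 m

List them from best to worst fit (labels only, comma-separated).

IV, II, III, I

Ratios: I = 19.92 / 18.53 ≈ 1.075; II = 35.85 / 26.68 ≈ 1.344; III = 20.51 / 18.33 ≈ 1.119; IV = 31.79 / 24.99 ≈ 1.272.
|Δ from 1.250|: I 0.175; II 0.094; III 0.131; IV 0.022.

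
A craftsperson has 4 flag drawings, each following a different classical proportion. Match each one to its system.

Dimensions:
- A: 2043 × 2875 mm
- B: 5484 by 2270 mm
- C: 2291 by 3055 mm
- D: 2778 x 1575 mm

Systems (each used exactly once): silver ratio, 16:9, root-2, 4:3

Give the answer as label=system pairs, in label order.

Ratios: A ≈ 1.407; B ≈ 2.416; C ≈ 1.333; D ≈ 1.764.
Targets: silver ratio ≈ 2.414; 16:9 ≈ 1.778; root-2 ≈ 1.414; 4:3 ≈ 1.333.

A=root-2, B=silver ratio, C=4:3, D=16:9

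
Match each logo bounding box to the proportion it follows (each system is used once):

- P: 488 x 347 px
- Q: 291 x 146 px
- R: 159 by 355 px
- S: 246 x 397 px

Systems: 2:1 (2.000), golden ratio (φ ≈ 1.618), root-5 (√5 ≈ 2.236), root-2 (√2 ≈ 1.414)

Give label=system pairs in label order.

P = 488/347 ≈ 1.406 → root-2 (1.414)
Q = 291/146 ≈ 1.993 → 2:1 (2.000)
R = 355/159 ≈ 2.233 → root-5 (2.236)
S = 397/246 ≈ 1.614 → golden ratio (1.618)

P=root-2, Q=2:1, R=root-5, S=golden ratio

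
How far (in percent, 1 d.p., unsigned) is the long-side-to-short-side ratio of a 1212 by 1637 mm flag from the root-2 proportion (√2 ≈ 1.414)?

4.5%

Ratio = 1637 / 1212 ≈ 1.3507.
Ideal root-2 ≈ 1.4142. |1.3507 − 1.4142| / 1.4142 ≈ 4.49% → 4.5%.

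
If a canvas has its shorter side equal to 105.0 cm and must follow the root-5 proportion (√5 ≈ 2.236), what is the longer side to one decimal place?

234.8 cm

root-5 ≈ 2.23607.
Longer side = 105.0 × 2.23607 ≈ 234.787 → 234.8 cm.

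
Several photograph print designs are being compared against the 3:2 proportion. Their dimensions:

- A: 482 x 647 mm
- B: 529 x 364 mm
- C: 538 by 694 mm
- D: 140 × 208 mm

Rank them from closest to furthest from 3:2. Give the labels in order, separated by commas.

A: 647/482 ≈ 1.342 → |1.342 − 1.500| = 0.158
B: 529/364 ≈ 1.453 → |1.453 − 1.500| = 0.047
C: 694/538 ≈ 1.290 → |1.290 − 1.500| = 0.210
D: 208/140 ≈ 1.486 → |1.486 − 1.500| = 0.014

D, B, A, C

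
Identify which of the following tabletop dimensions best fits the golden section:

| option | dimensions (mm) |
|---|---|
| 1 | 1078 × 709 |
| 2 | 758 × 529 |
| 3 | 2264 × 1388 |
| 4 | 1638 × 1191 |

Target golden ratio ≈ 1.618.
1: 1.520 (Δ0.098)  2: 1.433 (Δ0.185)  3: 1.631 (Δ0.013)  4: 1.375 (Δ0.243)

3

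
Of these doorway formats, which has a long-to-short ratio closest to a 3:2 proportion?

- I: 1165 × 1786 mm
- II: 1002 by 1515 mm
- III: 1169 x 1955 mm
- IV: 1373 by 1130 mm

Ratios (long/short): I ≈ 1.533; II ≈ 1.512; III ≈ 1.672; IV ≈ 1.215.
3:2 ≈ 1.500; option II is nearest (Δ 0.012).

II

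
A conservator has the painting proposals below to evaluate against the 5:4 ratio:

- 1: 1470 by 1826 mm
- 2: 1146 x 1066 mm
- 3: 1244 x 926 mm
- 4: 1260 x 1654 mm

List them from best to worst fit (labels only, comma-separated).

1: 1826/1470 ≈ 1.242 → |1.242 − 1.250| = 0.008
2: 1146/1066 ≈ 1.075 → |1.075 − 1.250| = 0.175
3: 1244/926 ≈ 1.343 → |1.343 − 1.250| = 0.093
4: 1654/1260 ≈ 1.313 → |1.313 − 1.250| = 0.063

1, 4, 3, 2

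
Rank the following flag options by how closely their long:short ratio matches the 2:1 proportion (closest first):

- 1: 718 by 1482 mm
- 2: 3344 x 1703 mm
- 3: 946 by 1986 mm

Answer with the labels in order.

Ratios: 1 = 1482 / 718 ≈ 2.064; 2 = 3344 / 1703 ≈ 1.964; 3 = 1986 / 946 ≈ 2.099.
|Δ from 2.000|: 1 0.064; 2 0.036; 3 0.099.

2, 1, 3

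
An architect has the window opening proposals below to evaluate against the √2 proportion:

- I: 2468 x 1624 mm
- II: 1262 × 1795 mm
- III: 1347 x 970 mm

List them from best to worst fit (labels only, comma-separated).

II, III, I

I: 2468/1624 ≈ 1.520 → |1.520 − 1.414| = 0.106
II: 1795/1262 ≈ 1.422 → |1.422 − 1.414| = 0.008
III: 1347/970 ≈ 1.389 → |1.389 − 1.414| = 0.025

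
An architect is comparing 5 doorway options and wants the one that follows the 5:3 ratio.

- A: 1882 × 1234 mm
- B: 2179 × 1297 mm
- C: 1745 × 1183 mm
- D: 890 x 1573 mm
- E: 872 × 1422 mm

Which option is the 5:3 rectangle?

Ratios (long/short): A ≈ 1.525; B ≈ 1.680; C ≈ 1.475; D ≈ 1.767; E ≈ 1.631.
5:3 ≈ 1.667; option B is nearest (Δ 0.013).

B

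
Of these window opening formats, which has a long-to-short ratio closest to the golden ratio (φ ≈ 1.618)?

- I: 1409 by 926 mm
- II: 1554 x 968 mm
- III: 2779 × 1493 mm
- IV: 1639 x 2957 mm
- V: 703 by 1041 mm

II

Ratios (long/short): I ≈ 1.522; II ≈ 1.605; III ≈ 1.861; IV ≈ 1.804; V ≈ 1.481.
golden ratio ≈ 1.618; option II is nearest (Δ 0.013).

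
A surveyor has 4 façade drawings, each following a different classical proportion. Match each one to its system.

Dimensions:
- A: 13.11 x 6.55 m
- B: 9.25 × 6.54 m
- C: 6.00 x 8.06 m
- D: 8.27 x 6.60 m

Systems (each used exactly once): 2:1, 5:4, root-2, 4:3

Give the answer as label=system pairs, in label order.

A = 13.11/6.55 ≈ 2.002 → 2:1 (2.000)
B = 9.25/6.54 ≈ 1.414 → root-2 (1.414)
C = 8.06/6.00 ≈ 1.343 → 4:3 (1.333)
D = 8.27/6.60 ≈ 1.253 → 5:4 (1.250)

A=2:1, B=root-2, C=4:3, D=5:4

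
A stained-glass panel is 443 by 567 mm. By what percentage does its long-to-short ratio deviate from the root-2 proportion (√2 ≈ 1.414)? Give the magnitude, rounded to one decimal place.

9.5%

Ratio = 567 / 443 ≈ 1.2799.
Ideal root-2 ≈ 1.4142. |1.2799 − 1.4142| / 1.4142 ≈ 9.50% → 9.5%.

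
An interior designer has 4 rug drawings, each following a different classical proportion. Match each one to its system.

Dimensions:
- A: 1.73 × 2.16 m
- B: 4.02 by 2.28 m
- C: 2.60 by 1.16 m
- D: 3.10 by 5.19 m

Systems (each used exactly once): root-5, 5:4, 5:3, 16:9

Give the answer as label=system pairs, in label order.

A=5:4, B=16:9, C=root-5, D=5:3

A = 2.16/1.73 ≈ 1.249 → 5:4 (1.250)
B = 4.02/2.28 ≈ 1.763 → 16:9 (1.778)
C = 2.60/1.16 ≈ 2.241 → root-5 (2.236)
D = 5.19/3.10 ≈ 1.674 → 5:3 (1.667)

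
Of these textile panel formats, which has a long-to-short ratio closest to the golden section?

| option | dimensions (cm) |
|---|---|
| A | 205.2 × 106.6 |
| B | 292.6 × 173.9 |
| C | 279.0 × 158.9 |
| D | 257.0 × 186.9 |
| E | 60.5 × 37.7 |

E

Target golden ratio ≈ 1.618.
A: 1.925 (Δ0.307)  B: 1.683 (Δ0.065)  C: 1.756 (Δ0.138)  D: 1.375 (Δ0.243)  E: 1.605 (Δ0.013)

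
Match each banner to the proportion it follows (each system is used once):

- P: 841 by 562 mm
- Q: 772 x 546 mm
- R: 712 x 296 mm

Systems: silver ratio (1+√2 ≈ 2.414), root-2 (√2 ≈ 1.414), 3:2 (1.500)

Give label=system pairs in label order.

Ratios: P ≈ 1.496; Q ≈ 1.414; R ≈ 2.405.
Targets: silver ratio ≈ 2.414; root-2 ≈ 1.414; 3:2 ≈ 1.500.

P=3:2, Q=root-2, R=silver ratio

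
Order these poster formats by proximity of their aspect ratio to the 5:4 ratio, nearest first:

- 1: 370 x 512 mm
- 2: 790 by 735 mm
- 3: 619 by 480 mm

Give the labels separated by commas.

1: 512/370 ≈ 1.384 → |1.384 − 1.250| = 0.134
2: 790/735 ≈ 1.075 → |1.075 − 1.250| = 0.175
3: 619/480 ≈ 1.290 → |1.290 − 1.250| = 0.040

3, 1, 2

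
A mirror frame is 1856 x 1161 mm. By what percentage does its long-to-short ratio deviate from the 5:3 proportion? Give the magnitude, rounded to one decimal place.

4.1%

Ratio = 1856 / 1161 ≈ 1.5986.
Ideal 5:3 ≈ 1.6667. |1.5986 − 1.6667| / 1.6667 ≈ 4.09% → 4.1%.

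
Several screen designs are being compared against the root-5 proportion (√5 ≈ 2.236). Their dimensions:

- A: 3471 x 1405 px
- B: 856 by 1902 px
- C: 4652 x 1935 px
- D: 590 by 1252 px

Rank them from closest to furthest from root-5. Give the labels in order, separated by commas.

Ratios: A = 3471 / 1405 ≈ 2.470; B = 1902 / 856 ≈ 2.222; C = 4652 / 1935 ≈ 2.404; D = 1252 / 590 ≈ 2.122.
|Δ from 2.236|: A 0.234; B 0.014; C 0.168; D 0.114.

B, D, C, A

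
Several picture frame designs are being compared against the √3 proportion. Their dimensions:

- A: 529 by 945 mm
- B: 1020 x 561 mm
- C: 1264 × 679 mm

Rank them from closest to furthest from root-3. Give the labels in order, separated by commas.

A: 945/529 ≈ 1.786 → |1.786 − 1.732| = 0.054
B: 1020/561 ≈ 1.818 → |1.818 − 1.732| = 0.086
C: 1264/679 ≈ 1.862 → |1.862 − 1.732| = 0.130

A, B, C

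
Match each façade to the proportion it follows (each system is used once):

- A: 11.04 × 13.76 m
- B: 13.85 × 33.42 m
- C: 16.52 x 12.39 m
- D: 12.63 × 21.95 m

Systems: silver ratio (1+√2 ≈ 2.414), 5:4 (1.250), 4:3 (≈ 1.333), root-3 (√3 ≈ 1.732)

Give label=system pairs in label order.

A=5:4, B=silver ratio, C=4:3, D=root-3

A = 13.76/11.04 ≈ 1.246 → 5:4 (1.250)
B = 33.42/13.85 ≈ 2.413 → silver ratio (2.414)
C = 16.52/12.39 ≈ 1.333 → 4:3 (1.333)
D = 21.95/12.63 ≈ 1.738 → root-3 (1.732)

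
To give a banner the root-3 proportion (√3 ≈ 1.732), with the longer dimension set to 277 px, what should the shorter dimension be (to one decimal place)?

root-3 ≈ 1.73205.
Shorter side = 277 ÷ 1.73205 ≈ 159.926 → 159.9 px.

159.9 px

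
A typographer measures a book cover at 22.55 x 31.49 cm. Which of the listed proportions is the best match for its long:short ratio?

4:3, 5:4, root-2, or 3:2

31.49/22.55 ≈ 1.396. Nearest candidates are root-2 (1.414, off by 0.018) and 4:3 (1.333, off by 0.063).

root-2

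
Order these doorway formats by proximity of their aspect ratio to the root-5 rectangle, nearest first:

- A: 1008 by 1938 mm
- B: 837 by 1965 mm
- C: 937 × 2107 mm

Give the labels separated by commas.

A: 1938/1008 ≈ 1.923 → |1.923 − 2.236| = 0.313
B: 1965/837 ≈ 2.348 → |2.348 − 2.236| = 0.112
C: 2107/937 ≈ 2.249 → |2.249 − 2.236| = 0.013

C, B, A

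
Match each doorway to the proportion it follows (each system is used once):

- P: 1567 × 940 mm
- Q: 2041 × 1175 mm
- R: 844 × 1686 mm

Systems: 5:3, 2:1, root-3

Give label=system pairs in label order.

P=5:3, Q=root-3, R=2:1

P = 1567/940 ≈ 1.667 → 5:3 (1.667)
Q = 2041/1175 ≈ 1.737 → root-3 (1.732)
R = 1686/844 ≈ 1.998 → 2:1 (2.000)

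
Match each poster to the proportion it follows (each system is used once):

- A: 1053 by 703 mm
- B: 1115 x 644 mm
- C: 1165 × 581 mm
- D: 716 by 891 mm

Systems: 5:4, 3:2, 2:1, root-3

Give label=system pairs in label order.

A = 1053/703 ≈ 1.498 → 3:2 (1.500)
B = 1115/644 ≈ 1.731 → root-3 (1.732)
C = 1165/581 ≈ 2.005 → 2:1 (2.000)
D = 891/716 ≈ 1.244 → 5:4 (1.250)

A=3:2, B=root-3, C=2:1, D=5:4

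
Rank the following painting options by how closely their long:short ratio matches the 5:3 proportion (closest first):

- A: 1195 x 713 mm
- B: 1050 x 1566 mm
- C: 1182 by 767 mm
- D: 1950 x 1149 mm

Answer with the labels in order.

A, D, C, B

Ratios: A = 1195 / 713 ≈ 1.676; B = 1566 / 1050 ≈ 1.491; C = 1182 / 767 ≈ 1.541; D = 1950 / 1149 ≈ 1.697.
|Δ from 1.667|: A 0.009; B 0.176; C 0.126; D 0.030.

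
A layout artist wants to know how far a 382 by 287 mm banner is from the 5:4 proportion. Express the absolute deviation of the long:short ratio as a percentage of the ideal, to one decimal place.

Ratio = 382 / 287 ≈ 1.3310.
Ideal 5:4 = 1.2500. |1.3310 − 1.2500| / 1.2500 ≈ 6.48% → 6.5%.

6.5%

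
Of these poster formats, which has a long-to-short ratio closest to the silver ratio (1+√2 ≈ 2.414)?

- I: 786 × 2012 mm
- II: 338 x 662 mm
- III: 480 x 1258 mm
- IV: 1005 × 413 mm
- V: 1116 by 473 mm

Target silver ratio ≈ 2.414.
I: 2.560 (Δ0.146)  II: 1.959 (Δ0.455)  III: 2.621 (Δ0.207)  IV: 2.433 (Δ0.019)  V: 2.359 (Δ0.055)

IV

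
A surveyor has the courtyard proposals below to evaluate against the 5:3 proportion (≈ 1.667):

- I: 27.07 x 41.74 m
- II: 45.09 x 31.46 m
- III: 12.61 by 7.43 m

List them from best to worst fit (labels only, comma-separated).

Ratios: I = 41.74 / 27.07 ≈ 1.542; II = 45.09 / 31.46 ≈ 1.433; III = 12.61 / 7.43 ≈ 1.697.
|Δ from 1.667|: I 0.125; II 0.234; III 0.030.

III, I, II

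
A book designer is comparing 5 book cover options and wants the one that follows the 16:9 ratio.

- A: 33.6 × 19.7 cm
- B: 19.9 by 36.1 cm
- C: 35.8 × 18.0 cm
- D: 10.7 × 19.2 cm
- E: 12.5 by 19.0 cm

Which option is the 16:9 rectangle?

Target 16:9 ≈ 1.778.
A: 1.706 (Δ0.072)  B: 1.814 (Δ0.036)  C: 1.989 (Δ0.211)  D: 1.794 (Δ0.016)  E: 1.520 (Δ0.258)

D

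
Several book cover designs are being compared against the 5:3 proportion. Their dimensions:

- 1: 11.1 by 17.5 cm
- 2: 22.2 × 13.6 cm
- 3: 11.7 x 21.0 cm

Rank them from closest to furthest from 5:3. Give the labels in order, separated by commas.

2, 1, 3

Ratios: 1 = 17.5 / 11.1 ≈ 1.577; 2 = 22.2 / 13.6 ≈ 1.632; 3 = 21.0 / 11.7 ≈ 1.795.
|Δ from 1.667|: 1 0.090; 2 0.035; 3 0.128.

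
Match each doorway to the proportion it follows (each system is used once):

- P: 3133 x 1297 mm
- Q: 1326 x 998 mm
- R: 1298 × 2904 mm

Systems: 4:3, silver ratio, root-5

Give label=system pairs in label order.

P=silver ratio, Q=4:3, R=root-5

P = 3133/1297 ≈ 2.416 → silver ratio (2.414)
Q = 1326/998 ≈ 1.329 → 4:3 (1.333)
R = 2904/1298 ≈ 2.237 → root-5 (2.236)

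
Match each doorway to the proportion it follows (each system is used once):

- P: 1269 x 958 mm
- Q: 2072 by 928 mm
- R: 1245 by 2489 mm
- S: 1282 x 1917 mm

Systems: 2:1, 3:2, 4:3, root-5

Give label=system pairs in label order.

P = 1269/958 ≈ 1.325 → 4:3 (1.333)
Q = 2072/928 ≈ 2.233 → root-5 (2.236)
R = 2489/1245 ≈ 1.999 → 2:1 (2.000)
S = 1917/1282 ≈ 1.495 → 3:2 (1.500)

P=4:3, Q=root-5, R=2:1, S=3:2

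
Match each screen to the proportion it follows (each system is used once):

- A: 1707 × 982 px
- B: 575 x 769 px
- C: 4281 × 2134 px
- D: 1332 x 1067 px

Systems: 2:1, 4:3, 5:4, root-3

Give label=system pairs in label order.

A=root-3, B=4:3, C=2:1, D=5:4

Ratios: A ≈ 1.738; B ≈ 1.337; C ≈ 2.006; D ≈ 1.248.
Targets: 2:1 ≈ 2.000; 4:3 ≈ 1.333; 5:4 ≈ 1.250; root-3 ≈ 1.732.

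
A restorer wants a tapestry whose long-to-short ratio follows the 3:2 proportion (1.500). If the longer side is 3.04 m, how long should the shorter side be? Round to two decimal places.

2.03 m

3:2 = 1.50000.
Shorter side = 3.04 ÷ 1.50000 ≈ 2.0267 → 2.03 m.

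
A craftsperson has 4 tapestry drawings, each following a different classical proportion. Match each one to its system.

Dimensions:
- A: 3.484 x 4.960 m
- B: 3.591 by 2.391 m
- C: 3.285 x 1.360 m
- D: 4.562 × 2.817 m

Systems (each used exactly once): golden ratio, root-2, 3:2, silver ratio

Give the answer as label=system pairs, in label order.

Ratios: A ≈ 1.424; B ≈ 1.502; C ≈ 2.415; D ≈ 1.619.
Targets: golden ratio ≈ 1.618; root-2 ≈ 1.414; 3:2 ≈ 1.500; silver ratio ≈ 2.414.

A=root-2, B=3:2, C=silver ratio, D=golden ratio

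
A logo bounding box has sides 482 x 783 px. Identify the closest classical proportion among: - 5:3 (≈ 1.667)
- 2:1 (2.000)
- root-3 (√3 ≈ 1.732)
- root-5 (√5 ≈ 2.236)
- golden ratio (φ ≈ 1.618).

golden ratio

783/482 ≈ 1.624. Nearest candidates are golden ratio (1.618, off by 0.006) and 5:3 (1.667, off by 0.043).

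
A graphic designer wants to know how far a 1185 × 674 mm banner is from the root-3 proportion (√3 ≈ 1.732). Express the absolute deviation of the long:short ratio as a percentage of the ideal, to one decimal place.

Ratio = 1185 / 674 ≈ 1.7582.
Ideal root-3 ≈ 1.7321. |1.7582 − 1.7321| / 1.7321 ≈ 1.51% → 1.5%.

1.5%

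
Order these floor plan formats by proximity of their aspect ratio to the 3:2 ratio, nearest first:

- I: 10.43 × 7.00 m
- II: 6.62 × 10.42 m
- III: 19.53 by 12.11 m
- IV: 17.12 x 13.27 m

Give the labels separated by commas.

Ratios: I = 10.43 / 7.00 ≈ 1.490; II = 10.42 / 6.62 ≈ 1.574; III = 19.53 / 12.11 ≈ 1.613; IV = 17.12 / 13.27 ≈ 1.290.
|Δ from 1.500|: I 0.010; II 0.074; III 0.113; IV 0.210.

I, II, III, IV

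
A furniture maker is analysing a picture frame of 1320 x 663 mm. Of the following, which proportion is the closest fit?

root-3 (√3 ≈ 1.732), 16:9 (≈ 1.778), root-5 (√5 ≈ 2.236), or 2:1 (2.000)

Ratio = 1320 / 663 ≈ 1.991.
Distances: root-3 1.732 (Δ 0.259); 16:9 1.778 (Δ 0.213); root-5 2.236 (Δ 0.245); 2:1 2.000 (Δ 0.009).

2:1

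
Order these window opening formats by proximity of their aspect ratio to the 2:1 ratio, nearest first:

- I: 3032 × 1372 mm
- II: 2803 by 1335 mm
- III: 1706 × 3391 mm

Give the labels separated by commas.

III, II, I

I: 3032/1372 ≈ 2.210 → |2.210 − 2.000| = 0.210
II: 2803/1335 ≈ 2.100 → |2.100 − 2.000| = 0.100
III: 3391/1706 ≈ 1.988 → |1.988 − 2.000| = 0.012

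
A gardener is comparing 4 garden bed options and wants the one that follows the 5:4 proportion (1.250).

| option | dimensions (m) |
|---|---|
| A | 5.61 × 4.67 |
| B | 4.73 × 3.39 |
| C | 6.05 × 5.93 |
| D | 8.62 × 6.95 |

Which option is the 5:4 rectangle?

D

Target 5:4 ≈ 1.250.
A: 1.201 (Δ0.049)  B: 1.395 (Δ0.145)  C: 1.020 (Δ0.230)  D: 1.240 (Δ0.010)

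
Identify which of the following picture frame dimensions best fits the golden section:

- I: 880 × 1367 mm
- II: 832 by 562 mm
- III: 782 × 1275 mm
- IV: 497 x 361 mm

III

Ratios (long/short): I ≈ 1.553; II ≈ 1.480; III ≈ 1.630; IV ≈ 1.377.
golden ratio ≈ 1.618; option III is nearest (Δ 0.012).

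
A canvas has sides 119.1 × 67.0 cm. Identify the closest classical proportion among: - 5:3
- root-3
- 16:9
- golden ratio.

16:9

119.1/67.0 ≈ 1.778. Nearest candidates are 16:9 (1.778, off by 0.000) and root-3 (1.732, off by 0.046).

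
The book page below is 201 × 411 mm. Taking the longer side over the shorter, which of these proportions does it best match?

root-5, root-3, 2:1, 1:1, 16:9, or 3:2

2:1

Ratio = 411 / 201 ≈ 2.045.
Distances: root-5 2.236 (Δ 0.191); root-3 1.732 (Δ 0.313); 2:1 2.000 (Δ 0.045); 1:1 1.000 (Δ 1.045); 16:9 1.778 (Δ 0.267); 3:2 1.500 (Δ 0.545).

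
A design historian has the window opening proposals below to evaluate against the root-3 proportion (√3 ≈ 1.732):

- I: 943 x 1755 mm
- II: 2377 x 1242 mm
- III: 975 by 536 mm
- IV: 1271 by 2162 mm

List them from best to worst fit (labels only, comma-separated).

IV, III, I, II

Ratios: I = 1755 / 943 ≈ 1.861; II = 2377 / 1242 ≈ 1.914; III = 975 / 536 ≈ 1.819; IV = 2162 / 1271 ≈ 1.701.
|Δ from 1.732|: I 0.129; II 0.182; III 0.087; IV 0.031.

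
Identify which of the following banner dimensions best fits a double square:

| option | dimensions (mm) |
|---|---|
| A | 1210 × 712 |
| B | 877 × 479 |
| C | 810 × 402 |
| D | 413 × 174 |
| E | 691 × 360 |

Target 2:1 ≈ 2.000.
A: 1.699 (Δ0.301)  B: 1.831 (Δ0.169)  C: 2.015 (Δ0.015)  D: 2.374 (Δ0.374)  E: 1.919 (Δ0.081)

C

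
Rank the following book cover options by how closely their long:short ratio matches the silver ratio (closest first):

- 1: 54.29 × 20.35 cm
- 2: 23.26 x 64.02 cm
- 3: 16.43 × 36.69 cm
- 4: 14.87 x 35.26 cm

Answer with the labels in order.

1: 54.29/20.35 ≈ 2.668 → |2.668 − 2.414| = 0.254
2: 64.02/23.26 ≈ 2.752 → |2.752 − 2.414| = 0.338
3: 36.69/16.43 ≈ 2.233 → |2.233 − 2.414| = 0.181
4: 35.26/14.87 ≈ 2.371 → |2.371 − 2.414| = 0.043

4, 3, 1, 2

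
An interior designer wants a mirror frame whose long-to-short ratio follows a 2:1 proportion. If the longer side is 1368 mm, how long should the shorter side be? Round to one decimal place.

684.0 mm

2:1 = 2.00000.
Shorter side = 1368 ÷ 2.00000 ≈ 684.000 → 684.0 mm.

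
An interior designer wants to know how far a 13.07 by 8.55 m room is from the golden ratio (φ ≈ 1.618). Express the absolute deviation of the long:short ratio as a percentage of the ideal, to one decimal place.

5.5%

Ratio = 13.07 / 8.55 ≈ 1.5287.
Ideal golden ratio ≈ 1.6180. |1.5287 − 1.6180| / 1.6180 ≈ 5.52% → 5.5%.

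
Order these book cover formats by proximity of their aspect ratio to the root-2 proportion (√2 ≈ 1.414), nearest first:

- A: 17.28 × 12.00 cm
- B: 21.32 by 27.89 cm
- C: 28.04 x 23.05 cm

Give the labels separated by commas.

Ratios: A = 17.28 / 12.00 ≈ 1.440; B = 27.89 / 21.32 ≈ 1.308; C = 28.04 / 23.05 ≈ 1.216.
|Δ from 1.414|: A 0.026; B 0.106; C 0.198.

A, B, C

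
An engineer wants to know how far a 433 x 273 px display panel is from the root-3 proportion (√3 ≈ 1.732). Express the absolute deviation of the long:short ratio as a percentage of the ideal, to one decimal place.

Ratio = 433 / 273 ≈ 1.5861.
Ideal root-3 ≈ 1.7321. |1.5861 − 1.7321| / 1.7321 ≈ 8.43% → 8.4%.

8.4%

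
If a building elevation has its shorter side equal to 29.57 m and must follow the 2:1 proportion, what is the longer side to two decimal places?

2:1 = 2.00000.
Longer side = 29.57 × 2.00000 ≈ 59.1400 → 59.14 m.

59.14 m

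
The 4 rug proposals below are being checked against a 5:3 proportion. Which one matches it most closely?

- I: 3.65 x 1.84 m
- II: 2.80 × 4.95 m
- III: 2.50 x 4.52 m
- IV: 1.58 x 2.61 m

Ratios (long/short): I ≈ 1.984; II ≈ 1.768; III ≈ 1.808; IV ≈ 1.652.
5:3 ≈ 1.667; option IV is nearest (Δ 0.015).

IV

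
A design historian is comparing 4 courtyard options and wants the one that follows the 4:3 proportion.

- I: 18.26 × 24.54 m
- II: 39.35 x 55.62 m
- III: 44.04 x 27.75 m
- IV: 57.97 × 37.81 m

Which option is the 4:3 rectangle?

Target 4:3 ≈ 1.333.
I: 1.344 (Δ0.011)  II: 1.413 (Δ0.080)  III: 1.587 (Δ0.254)  IV: 1.533 (Δ0.200)

I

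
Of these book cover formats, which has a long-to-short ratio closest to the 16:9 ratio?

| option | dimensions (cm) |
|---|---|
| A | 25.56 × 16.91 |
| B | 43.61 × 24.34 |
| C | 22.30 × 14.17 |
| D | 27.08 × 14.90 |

Ratios (long/short): A ≈ 1.512; B ≈ 1.792; C ≈ 1.574; D ≈ 1.817.
16:9 ≈ 1.778; option B is nearest (Δ 0.014).

B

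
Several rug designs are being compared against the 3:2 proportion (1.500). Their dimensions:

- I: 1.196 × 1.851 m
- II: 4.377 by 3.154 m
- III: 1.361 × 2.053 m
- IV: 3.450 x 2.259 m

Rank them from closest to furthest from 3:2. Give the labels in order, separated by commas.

I: 1.851/1.196 ≈ 1.548 → |1.548 − 1.500| = 0.048
II: 4.377/3.154 ≈ 1.388 → |1.388 − 1.500| = 0.112
III: 2.053/1.361 ≈ 1.508 → |1.508 − 1.500| = 0.008
IV: 3.450/2.259 ≈ 1.527 → |1.527 − 1.500| = 0.027

III, IV, I, II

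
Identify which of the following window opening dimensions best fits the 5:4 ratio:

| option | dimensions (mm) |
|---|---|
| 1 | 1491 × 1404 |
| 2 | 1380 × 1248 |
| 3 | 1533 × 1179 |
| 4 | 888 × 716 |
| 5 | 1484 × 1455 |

4

Ratios (long/short): 1 ≈ 1.062; 2 ≈ 1.106; 3 ≈ 1.300; 4 ≈ 1.240; 5 ≈ 1.020.
5:4 ≈ 1.250; option 4 is nearest (Δ 0.010).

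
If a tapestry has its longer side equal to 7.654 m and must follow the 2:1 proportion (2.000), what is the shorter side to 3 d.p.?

3.827 m

2:1 = 2.00000.
Shorter side = 7.654 ÷ 2.00000 ≈ 3.82700 → 3.827 m.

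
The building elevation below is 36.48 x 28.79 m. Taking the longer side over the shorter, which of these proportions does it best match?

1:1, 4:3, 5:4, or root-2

5:4

36.48/28.79 ≈ 1.267. Nearest candidates are 5:4 (1.250, off by 0.017) and 4:3 (1.333, off by 0.066).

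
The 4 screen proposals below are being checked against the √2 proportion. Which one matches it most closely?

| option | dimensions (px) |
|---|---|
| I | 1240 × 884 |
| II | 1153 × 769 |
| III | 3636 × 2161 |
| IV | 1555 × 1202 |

Target root-2 ≈ 1.414.
I: 1.403 (Δ0.011)  II: 1.499 (Δ0.085)  III: 1.683 (Δ0.269)  IV: 1.294 (Δ0.120)

I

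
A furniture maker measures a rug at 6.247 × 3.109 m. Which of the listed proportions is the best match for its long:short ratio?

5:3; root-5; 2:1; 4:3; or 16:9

2:1

Ratio = 6.247 / 3.109 ≈ 2.009.
Distances: 5:3 1.667 (Δ 0.342); root-5 2.236 (Δ 0.227); 2:1 2.000 (Δ 0.009); 4:3 1.333 (Δ 0.676); 16:9 1.778 (Δ 0.231).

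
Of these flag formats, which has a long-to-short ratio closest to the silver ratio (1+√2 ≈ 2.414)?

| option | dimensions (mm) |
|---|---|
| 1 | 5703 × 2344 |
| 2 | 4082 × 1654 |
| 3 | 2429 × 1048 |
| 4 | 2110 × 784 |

1

Target silver ratio ≈ 2.414.
1: 2.433 (Δ0.019)  2: 2.468 (Δ0.054)  3: 2.318 (Δ0.096)  4: 2.691 (Δ0.277)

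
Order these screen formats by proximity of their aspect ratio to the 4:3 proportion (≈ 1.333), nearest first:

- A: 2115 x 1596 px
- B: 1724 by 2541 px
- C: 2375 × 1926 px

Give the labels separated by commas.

A: 2115/1596 ≈ 1.325 → |1.325 − 1.333| = 0.008
B: 2541/1724 ≈ 1.474 → |1.474 − 1.333| = 0.141
C: 2375/1926 ≈ 1.233 → |1.233 − 1.333| = 0.100

A, C, B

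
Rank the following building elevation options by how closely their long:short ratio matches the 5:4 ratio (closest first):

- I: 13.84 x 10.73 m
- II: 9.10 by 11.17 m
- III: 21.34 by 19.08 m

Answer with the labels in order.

II, I, III

I: 13.84/10.73 ≈ 1.290 → |1.290 − 1.250| = 0.040
II: 11.17/9.10 ≈ 1.227 → |1.227 − 1.250| = 0.023
III: 21.34/19.08 ≈ 1.118 → |1.118 − 1.250| = 0.132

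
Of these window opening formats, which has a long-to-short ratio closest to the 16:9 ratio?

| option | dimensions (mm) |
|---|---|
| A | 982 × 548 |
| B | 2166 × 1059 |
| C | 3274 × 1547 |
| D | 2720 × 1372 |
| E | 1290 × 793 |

A

Ratios (long/short): A ≈ 1.792; B ≈ 2.045; C ≈ 2.116; D ≈ 1.983; E ≈ 1.627.
16:9 ≈ 1.778; option A is nearest (Δ 0.014).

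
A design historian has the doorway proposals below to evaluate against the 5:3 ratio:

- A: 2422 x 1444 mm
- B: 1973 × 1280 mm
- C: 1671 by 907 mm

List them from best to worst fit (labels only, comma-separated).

A, B, C

A: 2422/1444 ≈ 1.677 → |1.677 − 1.667| = 0.010
B: 1973/1280 ≈ 1.541 → |1.541 − 1.667| = 0.126
C: 1671/907 ≈ 1.842 → |1.842 − 1.667| = 0.175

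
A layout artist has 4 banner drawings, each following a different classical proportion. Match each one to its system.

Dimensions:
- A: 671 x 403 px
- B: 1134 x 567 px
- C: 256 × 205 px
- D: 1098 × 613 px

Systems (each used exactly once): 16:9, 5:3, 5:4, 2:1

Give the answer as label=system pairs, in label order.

A=5:3, B=2:1, C=5:4, D=16:9

A = 671/403 ≈ 1.665 → 5:3 (1.667)
B = 1134/567 ≈ 2.000 → 2:1 (2.000)
C = 256/205 ≈ 1.249 → 5:4 (1.250)
D = 1098/613 ≈ 1.791 → 16:9 (1.778)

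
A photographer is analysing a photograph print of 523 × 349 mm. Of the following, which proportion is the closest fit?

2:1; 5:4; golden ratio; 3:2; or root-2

523/349 ≈ 1.499. Nearest candidates are 3:2 (1.500, off by 0.001) and root-2 (1.414, off by 0.085).

3:2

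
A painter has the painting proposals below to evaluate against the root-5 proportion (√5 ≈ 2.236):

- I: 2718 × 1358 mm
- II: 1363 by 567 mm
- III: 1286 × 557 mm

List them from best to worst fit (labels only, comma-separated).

Ratios: I = 2718 / 1358 ≈ 2.001; II = 1363 / 567 ≈ 2.404; III = 1286 / 557 ≈ 2.309.
|Δ from 2.236|: I 0.235; II 0.168; III 0.073.

III, II, I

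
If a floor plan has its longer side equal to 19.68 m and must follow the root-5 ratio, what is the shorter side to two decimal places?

root-5 ≈ 2.23607.
Shorter side = 19.68 ÷ 2.23607 ≈ 8.8012 → 8.80 m.

8.80 m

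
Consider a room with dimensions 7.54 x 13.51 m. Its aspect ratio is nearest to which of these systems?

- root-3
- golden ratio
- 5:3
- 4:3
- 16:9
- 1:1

16:9

13.51/7.54 ≈ 1.792. Nearest candidates are 16:9 (1.778, off by 0.014) and root-3 (1.732, off by 0.060).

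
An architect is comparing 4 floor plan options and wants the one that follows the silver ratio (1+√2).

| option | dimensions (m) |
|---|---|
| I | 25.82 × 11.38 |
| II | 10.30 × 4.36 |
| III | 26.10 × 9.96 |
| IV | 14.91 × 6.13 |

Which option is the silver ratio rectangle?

Ratios (long/short): I ≈ 2.269; II ≈ 2.362; III ≈ 2.620; IV ≈ 2.432.
silver ratio ≈ 2.414; option IV is nearest (Δ 0.018).

IV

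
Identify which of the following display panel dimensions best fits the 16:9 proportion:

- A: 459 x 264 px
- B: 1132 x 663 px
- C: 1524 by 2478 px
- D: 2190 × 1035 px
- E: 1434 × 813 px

Ratios (long/short): A ≈ 1.739; B ≈ 1.707; C ≈ 1.626; D ≈ 2.116; E ≈ 1.764.
16:9 ≈ 1.778; option E is nearest (Δ 0.014).

E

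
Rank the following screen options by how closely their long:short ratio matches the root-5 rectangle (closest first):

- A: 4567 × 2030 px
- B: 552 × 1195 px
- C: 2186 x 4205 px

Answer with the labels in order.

A, B, C

Ratios: A = 4567 / 2030 ≈ 2.250; B = 1195 / 552 ≈ 2.165; C = 4205 / 2186 ≈ 1.924.
|Δ from 2.236|: A 0.014; B 0.071; C 0.312.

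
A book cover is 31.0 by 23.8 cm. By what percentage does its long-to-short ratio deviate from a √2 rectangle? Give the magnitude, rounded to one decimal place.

7.9%

Ratio = 31.0 / 23.8 ≈ 1.3025.
Ideal root-2 ≈ 1.4142. |1.3025 − 1.4142| / 1.4142 ≈ 7.90% → 7.9%.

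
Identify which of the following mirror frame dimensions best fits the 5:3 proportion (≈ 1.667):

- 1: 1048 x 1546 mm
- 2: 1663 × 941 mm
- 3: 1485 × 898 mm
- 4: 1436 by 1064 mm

Ratios (long/short): 1 ≈ 1.475; 2 ≈ 1.767; 3 ≈ 1.654; 4 ≈ 1.350.
5:3 ≈ 1.667; option 3 is nearest (Δ 0.013).

3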